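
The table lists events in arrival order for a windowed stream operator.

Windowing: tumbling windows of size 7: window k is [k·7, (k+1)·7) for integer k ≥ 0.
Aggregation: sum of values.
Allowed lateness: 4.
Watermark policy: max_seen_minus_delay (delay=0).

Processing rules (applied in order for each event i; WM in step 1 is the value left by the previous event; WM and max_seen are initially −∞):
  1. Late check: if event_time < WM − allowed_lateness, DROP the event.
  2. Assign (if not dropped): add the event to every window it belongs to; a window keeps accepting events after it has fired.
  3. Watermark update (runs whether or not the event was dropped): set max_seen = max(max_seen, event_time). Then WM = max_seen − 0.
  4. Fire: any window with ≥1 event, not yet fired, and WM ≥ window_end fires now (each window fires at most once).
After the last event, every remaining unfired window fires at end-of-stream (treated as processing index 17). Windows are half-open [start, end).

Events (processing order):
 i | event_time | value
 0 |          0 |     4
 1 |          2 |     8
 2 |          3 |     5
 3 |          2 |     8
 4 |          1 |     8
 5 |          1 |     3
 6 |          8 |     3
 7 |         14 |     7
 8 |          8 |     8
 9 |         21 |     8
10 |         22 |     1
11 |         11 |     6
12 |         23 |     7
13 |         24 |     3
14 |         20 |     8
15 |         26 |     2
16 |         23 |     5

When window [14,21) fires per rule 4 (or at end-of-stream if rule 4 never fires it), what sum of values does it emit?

i=0 t=0 v=4: → [0,7); WM=0
i=1 t=2 v=8: → [0,7); WM=2
i=2 t=3 v=5: → [0,7); WM=3
i=3 t=2 v=8: → [0,7); WM=3
i=4 t=1 v=8: → [0,7); WM=3
i=5 t=1 v=3: → [0,7); WM=3
i=6 t=8 v=3: → [7,14); WM=8; [0,7) fires=36
i=7 t=14 v=7: → [14,21); WM=14; [7,14) fires=3
i=8 t=8 v=8: DROP (t<14-4); WM=14
i=9 t=21 v=8: → [21,28); WM=21; [14,21) fires=7
i=10 t=22 v=1: → [21,28); WM=22
i=11 t=11 v=6: DROP (t<22-4); WM=22
i=12 t=23 v=7: → [21,28); WM=23
i=13 t=24 v=3: → [21,28); WM=24
i=14 t=20 v=8: → [14,21); WM=24
i=15 t=26 v=2: → [21,28); WM=26
i=16 t=23 v=5: → [21,28); WM=26

7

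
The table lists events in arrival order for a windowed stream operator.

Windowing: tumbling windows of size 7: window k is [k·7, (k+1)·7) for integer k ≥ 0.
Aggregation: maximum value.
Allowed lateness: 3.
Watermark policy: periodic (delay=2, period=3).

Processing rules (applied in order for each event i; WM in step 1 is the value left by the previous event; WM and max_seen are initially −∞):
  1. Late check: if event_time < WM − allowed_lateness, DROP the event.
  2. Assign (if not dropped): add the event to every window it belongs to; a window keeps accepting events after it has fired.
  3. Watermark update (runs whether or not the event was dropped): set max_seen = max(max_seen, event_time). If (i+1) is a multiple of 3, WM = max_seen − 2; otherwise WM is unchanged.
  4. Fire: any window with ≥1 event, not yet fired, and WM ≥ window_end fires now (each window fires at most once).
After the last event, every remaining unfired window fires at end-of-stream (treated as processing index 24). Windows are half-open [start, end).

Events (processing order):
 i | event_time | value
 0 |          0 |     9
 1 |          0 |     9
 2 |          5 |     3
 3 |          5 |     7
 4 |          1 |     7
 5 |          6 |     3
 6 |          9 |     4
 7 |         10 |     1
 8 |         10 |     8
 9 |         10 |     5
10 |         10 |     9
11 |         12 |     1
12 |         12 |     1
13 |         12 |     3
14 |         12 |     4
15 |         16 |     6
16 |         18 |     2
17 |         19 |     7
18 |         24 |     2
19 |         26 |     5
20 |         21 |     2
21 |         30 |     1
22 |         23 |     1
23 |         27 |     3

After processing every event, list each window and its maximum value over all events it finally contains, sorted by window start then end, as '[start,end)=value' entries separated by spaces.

[0,7)=9 [7,14)=9 [14,21)=7 [21,28)=5 [28,35)=1

i=0 t=0 v=9: → [0,7); WM=−∞
i=1 t=0 v=9: → [0,7); WM=−∞
i=2 t=5 v=3: → [0,7); WM=3
i=3 t=5 v=7: → [0,7); WM=3
i=4 t=1 v=7: → [0,7); WM=3
i=5 t=6 v=3: → [0,7); WM=4
i=6 t=9 v=4: → [7,14); WM=4
i=7 t=10 v=1: → [7,14); WM=4
i=8 t=10 v=8: → [7,14); WM=8; [0,7) fires=9
i=9 t=10 v=5: → [7,14); WM=8
i=10 t=10 v=9: → [7,14); WM=8
i=11 t=12 v=1: → [7,14); WM=10
i=12 t=12 v=1: → [7,14); WM=10
i=13 t=12 v=3: → [7,14); WM=10
i=14 t=12 v=4: → [7,14); WM=10
i=15 t=16 v=6: → [14,21); WM=10
i=16 t=18 v=2: → [14,21); WM=10
i=17 t=19 v=7: → [14,21); WM=17; [7,14) fires=9
i=18 t=24 v=2: → [21,28); WM=17
i=19 t=26 v=5: → [21,28); WM=17
i=20 t=21 v=2: → [21,28); WM=24; [14,21) fires=7
i=21 t=30 v=1: → [28,35); WM=24
i=22 t=23 v=1: → [21,28); WM=24
i=23 t=27 v=3: → [21,28); WM=28; [21,28) fires=5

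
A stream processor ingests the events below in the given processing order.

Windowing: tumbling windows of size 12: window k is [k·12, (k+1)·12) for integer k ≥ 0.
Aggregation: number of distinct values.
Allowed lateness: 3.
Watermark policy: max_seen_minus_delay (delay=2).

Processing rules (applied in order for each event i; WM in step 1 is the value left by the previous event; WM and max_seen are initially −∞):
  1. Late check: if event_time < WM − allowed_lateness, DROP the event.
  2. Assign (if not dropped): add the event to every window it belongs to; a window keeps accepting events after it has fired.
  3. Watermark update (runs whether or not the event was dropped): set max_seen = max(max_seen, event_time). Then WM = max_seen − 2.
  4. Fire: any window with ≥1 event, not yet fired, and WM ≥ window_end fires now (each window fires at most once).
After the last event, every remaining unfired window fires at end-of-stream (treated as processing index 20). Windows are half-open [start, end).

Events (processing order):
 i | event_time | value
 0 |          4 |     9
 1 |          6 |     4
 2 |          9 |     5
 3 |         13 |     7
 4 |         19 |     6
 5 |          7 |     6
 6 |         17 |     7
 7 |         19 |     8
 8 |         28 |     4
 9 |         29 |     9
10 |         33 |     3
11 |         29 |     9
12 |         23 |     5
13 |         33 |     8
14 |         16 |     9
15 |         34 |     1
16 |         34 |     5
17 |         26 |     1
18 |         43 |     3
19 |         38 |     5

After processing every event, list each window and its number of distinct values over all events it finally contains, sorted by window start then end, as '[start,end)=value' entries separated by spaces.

[0,12)=3 [12,24)=3 [24,36)=6 [36,48)=2

i=0 t=4 v=9: → [0,12); WM=2
i=1 t=6 v=4: → [0,12); WM=4
i=2 t=9 v=5: → [0,12); WM=7
i=3 t=13 v=7: → [12,24); WM=11
i=4 t=19 v=6: → [12,24); WM=17; [0,12) fires=3
i=5 t=7 v=6: DROP (t<17-3); WM=17
i=6 t=17 v=7: → [12,24); WM=17
i=7 t=19 v=8: → [12,24); WM=17
i=8 t=28 v=4: → [24,36); WM=26; [12,24) fires=3
i=9 t=29 v=9: → [24,36); WM=27
i=10 t=33 v=3: → [24,36); WM=31
i=11 t=29 v=9: → [24,36); WM=31
i=12 t=23 v=5: DROP (t<31-3); WM=31
i=13 t=33 v=8: → [24,36); WM=31
i=14 t=16 v=9: DROP (t<31-3); WM=31
i=15 t=34 v=1: → [24,36); WM=32
i=16 t=34 v=5: → [24,36); WM=32
i=17 t=26 v=1: DROP (t<32-3); WM=32
i=18 t=43 v=3: → [36,48); WM=41; [24,36) fires=6
i=19 t=38 v=5: → [36,48); WM=41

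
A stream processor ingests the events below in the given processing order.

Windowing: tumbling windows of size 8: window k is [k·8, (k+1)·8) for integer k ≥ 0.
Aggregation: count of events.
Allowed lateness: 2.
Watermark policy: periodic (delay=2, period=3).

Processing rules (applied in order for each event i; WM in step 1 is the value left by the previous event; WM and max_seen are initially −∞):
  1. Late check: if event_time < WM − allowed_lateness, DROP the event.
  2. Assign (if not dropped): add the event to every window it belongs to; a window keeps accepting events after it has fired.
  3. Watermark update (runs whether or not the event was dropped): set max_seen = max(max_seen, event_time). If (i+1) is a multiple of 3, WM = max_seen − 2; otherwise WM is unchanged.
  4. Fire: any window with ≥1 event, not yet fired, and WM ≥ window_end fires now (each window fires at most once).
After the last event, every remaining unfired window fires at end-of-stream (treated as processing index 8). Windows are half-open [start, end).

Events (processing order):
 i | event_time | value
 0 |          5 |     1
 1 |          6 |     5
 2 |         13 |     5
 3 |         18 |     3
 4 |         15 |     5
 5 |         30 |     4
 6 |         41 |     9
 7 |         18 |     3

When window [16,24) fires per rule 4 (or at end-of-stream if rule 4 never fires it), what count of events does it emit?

1

i=0 t=5 v=1: → [0,8); WM=−∞
i=1 t=6 v=5: → [0,8); WM=−∞
i=2 t=13 v=5: → [8,16); WM=11; [0,8) fires=2
i=3 t=18 v=3: → [16,24); WM=11
i=4 t=15 v=5: → [8,16); WM=11
i=5 t=30 v=4: → [24,32); WM=28; [8,16) fires=2 [16,24) fires=1
i=6 t=41 v=9: → [40,48); WM=28
i=7 t=18 v=3: DROP (t<28-2); WM=28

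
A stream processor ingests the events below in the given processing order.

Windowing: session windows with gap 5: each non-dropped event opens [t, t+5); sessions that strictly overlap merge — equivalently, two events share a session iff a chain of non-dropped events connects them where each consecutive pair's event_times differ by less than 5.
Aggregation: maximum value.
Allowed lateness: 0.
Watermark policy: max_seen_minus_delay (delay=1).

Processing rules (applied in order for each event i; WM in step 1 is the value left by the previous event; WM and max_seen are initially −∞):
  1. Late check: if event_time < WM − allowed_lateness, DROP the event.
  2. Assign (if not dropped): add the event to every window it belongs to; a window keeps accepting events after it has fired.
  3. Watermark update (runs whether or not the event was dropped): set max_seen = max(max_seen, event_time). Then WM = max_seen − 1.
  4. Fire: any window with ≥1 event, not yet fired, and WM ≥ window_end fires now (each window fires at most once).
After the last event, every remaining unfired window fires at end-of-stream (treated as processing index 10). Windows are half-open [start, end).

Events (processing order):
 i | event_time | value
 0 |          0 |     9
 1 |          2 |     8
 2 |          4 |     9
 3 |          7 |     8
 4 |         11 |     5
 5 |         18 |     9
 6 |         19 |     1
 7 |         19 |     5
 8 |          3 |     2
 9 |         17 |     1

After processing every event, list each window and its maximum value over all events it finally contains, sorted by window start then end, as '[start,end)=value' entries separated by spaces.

[0,16)=9 [18,24)=9

i=0 t=0 v=9: → [0,5); WM=-1
i=1 t=2 v=8: → [0,7); WM=1
i=2 t=4 v=9: → [0,9); WM=3
i=3 t=7 v=8: → [0,12); WM=6
i=4 t=11 v=5: → [0,16); WM=10
i=5 t=18 v=9: → [18,23); WM=17
i=6 t=19 v=1: → [18,24); WM=18
i=7 t=19 v=5: → [18,24); WM=18
i=8 t=3 v=2: DROP (t<18-0); WM=18
i=9 t=17 v=1: DROP (t<18-0); WM=18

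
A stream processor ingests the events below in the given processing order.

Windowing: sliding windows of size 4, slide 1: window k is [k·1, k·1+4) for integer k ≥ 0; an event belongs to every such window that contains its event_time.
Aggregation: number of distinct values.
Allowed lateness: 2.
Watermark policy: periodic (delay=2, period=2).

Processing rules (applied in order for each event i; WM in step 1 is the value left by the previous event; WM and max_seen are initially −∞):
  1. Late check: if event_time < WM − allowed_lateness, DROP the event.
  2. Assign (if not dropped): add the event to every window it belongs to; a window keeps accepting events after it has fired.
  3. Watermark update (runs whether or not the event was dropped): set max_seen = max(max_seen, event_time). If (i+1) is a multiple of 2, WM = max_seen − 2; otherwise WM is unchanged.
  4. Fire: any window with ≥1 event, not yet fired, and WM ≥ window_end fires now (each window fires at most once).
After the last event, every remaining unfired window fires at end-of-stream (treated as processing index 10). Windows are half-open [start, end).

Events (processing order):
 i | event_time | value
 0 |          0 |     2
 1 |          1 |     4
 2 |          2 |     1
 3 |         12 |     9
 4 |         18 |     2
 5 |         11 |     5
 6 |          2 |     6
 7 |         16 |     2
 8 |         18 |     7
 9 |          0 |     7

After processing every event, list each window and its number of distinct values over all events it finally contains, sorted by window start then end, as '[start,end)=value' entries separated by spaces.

i=0 t=0 v=2: → [0,4); WM=−∞
i=1 t=1 v=4: → [1,5),[0,4); WM=-1
i=2 t=2 v=1: → [2,6),[1,5),[0,4); WM=-1
i=3 t=12 v=9: → [12,16),[11,15),[10,14),[9,13); WM=10; [0,4) fires=3 [1,5) fires=2 [2,6) fires=1
i=4 t=18 v=2: → [18,22),[17,21),[16,20),[15,19); WM=10
i=5 t=11 v=5: → [11,15),[10,14),[9,13),[8,12); WM=16; [8,12) fires=1 [9,13) fires=2 [10,14) fires=2 [11,15) fires=2 [12,16) fires=1
i=6 t=2 v=6: DROP (t<16-2); WM=16
i=7 t=16 v=2: → [16,20),[15,19),[14,18),[13,17); WM=16
i=8 t=18 v=7: → [18,22),[17,21),[16,20),[15,19); WM=16
i=9 t=0 v=7: DROP (t<16-2); WM=16

[0,4)=3 [1,5)=2 [2,6)=1 [8,12)=1 [9,13)=2 [10,14)=2 [11,15)=2 [12,16)=1 [13,17)=1 [14,18)=1 [15,19)=2 [16,20)=2 [17,21)=2 [18,22)=2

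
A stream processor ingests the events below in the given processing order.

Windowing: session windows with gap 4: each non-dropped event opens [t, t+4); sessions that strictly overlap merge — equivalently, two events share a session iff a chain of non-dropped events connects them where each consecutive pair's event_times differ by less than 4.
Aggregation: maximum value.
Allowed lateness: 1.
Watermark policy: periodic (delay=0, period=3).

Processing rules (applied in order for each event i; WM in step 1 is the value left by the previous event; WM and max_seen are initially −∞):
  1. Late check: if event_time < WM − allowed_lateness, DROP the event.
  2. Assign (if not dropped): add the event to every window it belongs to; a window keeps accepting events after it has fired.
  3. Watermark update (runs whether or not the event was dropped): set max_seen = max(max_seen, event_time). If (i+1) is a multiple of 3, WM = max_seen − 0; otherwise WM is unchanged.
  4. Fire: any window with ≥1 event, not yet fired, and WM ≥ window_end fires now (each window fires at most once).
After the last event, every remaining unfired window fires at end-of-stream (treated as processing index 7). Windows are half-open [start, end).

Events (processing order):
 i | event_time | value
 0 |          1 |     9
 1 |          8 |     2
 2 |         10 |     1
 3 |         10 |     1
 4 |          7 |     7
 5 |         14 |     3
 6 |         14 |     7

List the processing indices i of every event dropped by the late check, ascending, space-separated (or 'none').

i=0 t=1 v=9: → [1,5); WM=−∞
i=1 t=8 v=2: → [8,12); WM=−∞
i=2 t=10 v=1: → [8,14); WM=10
i=3 t=10 v=1: → [8,14); WM=10
i=4 t=7 v=7: DROP (t<10-1); WM=10
i=5 t=14 v=3: → [14,18); WM=14
i=6 t=14 v=7: → [14,18); WM=14

4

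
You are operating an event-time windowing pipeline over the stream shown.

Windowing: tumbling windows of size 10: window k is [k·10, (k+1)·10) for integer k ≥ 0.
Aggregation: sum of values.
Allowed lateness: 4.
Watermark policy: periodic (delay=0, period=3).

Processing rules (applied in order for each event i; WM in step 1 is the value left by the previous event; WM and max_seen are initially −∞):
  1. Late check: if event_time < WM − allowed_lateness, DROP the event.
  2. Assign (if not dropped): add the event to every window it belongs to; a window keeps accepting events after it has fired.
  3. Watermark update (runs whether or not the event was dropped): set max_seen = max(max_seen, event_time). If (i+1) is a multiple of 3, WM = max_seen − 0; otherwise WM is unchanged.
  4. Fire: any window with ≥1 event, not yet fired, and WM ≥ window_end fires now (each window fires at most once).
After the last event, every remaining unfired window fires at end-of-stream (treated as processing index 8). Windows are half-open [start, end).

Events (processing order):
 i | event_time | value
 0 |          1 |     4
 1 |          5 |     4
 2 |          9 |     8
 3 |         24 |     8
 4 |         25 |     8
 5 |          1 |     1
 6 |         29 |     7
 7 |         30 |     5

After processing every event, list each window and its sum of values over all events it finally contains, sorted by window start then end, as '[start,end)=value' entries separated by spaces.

i=0 t=1 v=4: → [0,10); WM=−∞
i=1 t=5 v=4: → [0,10); WM=−∞
i=2 t=9 v=8: → [0,10); WM=9
i=3 t=24 v=8: → [20,30); WM=9
i=4 t=25 v=8: → [20,30); WM=9
i=5 t=1 v=1: DROP (t<9-4); WM=25; [0,10) fires=16
i=6 t=29 v=7: → [20,30); WM=25
i=7 t=30 v=5: → [30,40); WM=25

[0,10)=16 [20,30)=23 [30,40)=5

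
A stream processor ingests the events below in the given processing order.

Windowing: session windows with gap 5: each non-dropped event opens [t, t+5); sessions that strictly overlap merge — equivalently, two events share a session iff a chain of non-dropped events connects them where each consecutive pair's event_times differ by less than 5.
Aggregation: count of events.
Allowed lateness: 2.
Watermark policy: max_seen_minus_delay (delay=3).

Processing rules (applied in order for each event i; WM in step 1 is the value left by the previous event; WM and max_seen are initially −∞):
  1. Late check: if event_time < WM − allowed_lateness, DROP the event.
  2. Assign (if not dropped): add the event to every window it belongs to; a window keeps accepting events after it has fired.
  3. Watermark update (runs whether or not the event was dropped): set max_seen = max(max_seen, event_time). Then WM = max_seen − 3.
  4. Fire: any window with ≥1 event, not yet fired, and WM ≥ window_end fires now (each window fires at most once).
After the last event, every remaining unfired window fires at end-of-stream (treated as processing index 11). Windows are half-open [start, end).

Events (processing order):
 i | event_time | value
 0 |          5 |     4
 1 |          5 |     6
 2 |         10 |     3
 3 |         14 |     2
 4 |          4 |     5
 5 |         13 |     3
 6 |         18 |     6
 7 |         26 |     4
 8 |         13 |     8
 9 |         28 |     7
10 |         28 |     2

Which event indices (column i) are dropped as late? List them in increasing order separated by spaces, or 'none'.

4 8

i=0 t=5 v=4: → [5,10); WM=2
i=1 t=5 v=6: → [5,10); WM=2
i=2 t=10 v=3: → [10,15); WM=7
i=3 t=14 v=2: → [10,19); WM=11
i=4 t=4 v=5: DROP (t<11-2); WM=11
i=5 t=13 v=3: → [10,19); WM=11
i=6 t=18 v=6: → [10,23); WM=15
i=7 t=26 v=4: → [26,31); WM=23
i=8 t=13 v=8: DROP (t<23-2); WM=23
i=9 t=28 v=7: → [26,33); WM=25
i=10 t=28 v=2: → [26,33); WM=25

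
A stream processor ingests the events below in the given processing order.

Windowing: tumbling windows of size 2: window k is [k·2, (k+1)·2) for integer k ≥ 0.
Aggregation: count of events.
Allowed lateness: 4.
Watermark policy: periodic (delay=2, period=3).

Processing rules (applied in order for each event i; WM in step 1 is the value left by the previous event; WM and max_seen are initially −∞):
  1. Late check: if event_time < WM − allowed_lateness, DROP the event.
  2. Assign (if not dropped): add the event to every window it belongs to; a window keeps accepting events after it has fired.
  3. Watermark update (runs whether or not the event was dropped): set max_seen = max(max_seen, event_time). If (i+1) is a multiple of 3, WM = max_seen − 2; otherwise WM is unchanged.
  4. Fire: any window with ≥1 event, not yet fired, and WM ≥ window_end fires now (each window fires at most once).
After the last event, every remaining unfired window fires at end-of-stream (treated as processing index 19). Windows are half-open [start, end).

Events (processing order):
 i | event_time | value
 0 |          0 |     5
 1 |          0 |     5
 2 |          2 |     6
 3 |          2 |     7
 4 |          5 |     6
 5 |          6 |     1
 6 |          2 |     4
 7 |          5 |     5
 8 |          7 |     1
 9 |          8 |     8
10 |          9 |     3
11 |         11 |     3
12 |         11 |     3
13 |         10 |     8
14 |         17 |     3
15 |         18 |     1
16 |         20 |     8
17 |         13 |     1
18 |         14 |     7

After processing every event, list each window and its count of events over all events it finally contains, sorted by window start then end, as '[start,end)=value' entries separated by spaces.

[0,2)=2 [2,4)=3 [4,6)=2 [6,8)=2 [8,10)=2 [10,12)=3 [12,14)=1 [14,16)=1 [16,18)=1 [18,20)=1 [20,22)=1

i=0 t=0 v=5: → [0,2); WM=−∞
i=1 t=0 v=5: → [0,2); WM=−∞
i=2 t=2 v=6: → [2,4); WM=0
i=3 t=2 v=7: → [2,4); WM=0
i=4 t=5 v=6: → [4,6); WM=0
i=5 t=6 v=1: → [6,8); WM=4; [0,2) fires=2 [2,4) fires=2
i=6 t=2 v=4: → [2,4); WM=4
i=7 t=5 v=5: → [4,6); WM=4
i=8 t=7 v=1: → [6,8); WM=5
i=9 t=8 v=8: → [8,10); WM=5
i=10 t=9 v=3: → [8,10); WM=5
i=11 t=11 v=3: → [10,12); WM=9; [4,6) fires=2 [6,8) fires=2
i=12 t=11 v=3: → [10,12); WM=9
i=13 t=10 v=8: → [10,12); WM=9
i=14 t=17 v=3: → [16,18); WM=15; [8,10) fires=2 [10,12) fires=3
i=15 t=18 v=1: → [18,20); WM=15
i=16 t=20 v=8: → [20,22); WM=15
i=17 t=13 v=1: → [12,14); WM=18; [12,14) fires=1 [16,18) fires=1
i=18 t=14 v=7: → [14,16); WM=18; [14,16) fires=1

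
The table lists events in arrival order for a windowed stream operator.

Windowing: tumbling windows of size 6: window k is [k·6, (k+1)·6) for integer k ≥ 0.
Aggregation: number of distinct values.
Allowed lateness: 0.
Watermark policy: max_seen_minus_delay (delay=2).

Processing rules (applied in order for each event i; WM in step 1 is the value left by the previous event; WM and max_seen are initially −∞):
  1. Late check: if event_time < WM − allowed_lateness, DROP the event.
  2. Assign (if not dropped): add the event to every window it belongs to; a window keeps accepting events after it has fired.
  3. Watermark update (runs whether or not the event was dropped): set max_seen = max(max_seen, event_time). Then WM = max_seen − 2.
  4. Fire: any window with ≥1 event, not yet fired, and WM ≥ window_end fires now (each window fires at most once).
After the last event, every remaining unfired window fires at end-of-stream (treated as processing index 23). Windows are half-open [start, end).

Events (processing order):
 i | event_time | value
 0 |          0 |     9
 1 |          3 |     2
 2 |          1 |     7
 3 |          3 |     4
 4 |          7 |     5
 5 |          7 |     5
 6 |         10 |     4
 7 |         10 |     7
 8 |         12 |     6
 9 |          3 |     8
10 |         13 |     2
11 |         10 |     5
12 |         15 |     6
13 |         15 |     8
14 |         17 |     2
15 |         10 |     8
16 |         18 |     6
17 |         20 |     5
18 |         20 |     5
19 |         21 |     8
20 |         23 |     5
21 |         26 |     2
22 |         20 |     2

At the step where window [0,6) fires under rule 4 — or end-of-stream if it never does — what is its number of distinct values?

4

i=0 t=0 v=9: → [0,6); WM=-2
i=1 t=3 v=2: → [0,6); WM=1
i=2 t=1 v=7: → [0,6); WM=1
i=3 t=3 v=4: → [0,6); WM=1
i=4 t=7 v=5: → [6,12); WM=5
i=5 t=7 v=5: → [6,12); WM=5
i=6 t=10 v=4: → [6,12); WM=8; [0,6) fires=4
i=7 t=10 v=7: → [6,12); WM=8
i=8 t=12 v=6: → [12,18); WM=10
i=9 t=3 v=8: DROP (t<10-0); WM=10
i=10 t=13 v=2: → [12,18); WM=11
i=11 t=10 v=5: DROP (t<11-0); WM=11
i=12 t=15 v=6: → [12,18); WM=13; [6,12) fires=3
i=13 t=15 v=8: → [12,18); WM=13
i=14 t=17 v=2: → [12,18); WM=15
i=15 t=10 v=8: DROP (t<15-0); WM=15
i=16 t=18 v=6: → [18,24); WM=16
i=17 t=20 v=5: → [18,24); WM=18; [12,18) fires=3
i=18 t=20 v=5: → [18,24); WM=18
i=19 t=21 v=8: → [18,24); WM=19
i=20 t=23 v=5: → [18,24); WM=21
i=21 t=26 v=2: → [24,30); WM=24; [18,24) fires=3
i=22 t=20 v=2: DROP (t<24-0); WM=24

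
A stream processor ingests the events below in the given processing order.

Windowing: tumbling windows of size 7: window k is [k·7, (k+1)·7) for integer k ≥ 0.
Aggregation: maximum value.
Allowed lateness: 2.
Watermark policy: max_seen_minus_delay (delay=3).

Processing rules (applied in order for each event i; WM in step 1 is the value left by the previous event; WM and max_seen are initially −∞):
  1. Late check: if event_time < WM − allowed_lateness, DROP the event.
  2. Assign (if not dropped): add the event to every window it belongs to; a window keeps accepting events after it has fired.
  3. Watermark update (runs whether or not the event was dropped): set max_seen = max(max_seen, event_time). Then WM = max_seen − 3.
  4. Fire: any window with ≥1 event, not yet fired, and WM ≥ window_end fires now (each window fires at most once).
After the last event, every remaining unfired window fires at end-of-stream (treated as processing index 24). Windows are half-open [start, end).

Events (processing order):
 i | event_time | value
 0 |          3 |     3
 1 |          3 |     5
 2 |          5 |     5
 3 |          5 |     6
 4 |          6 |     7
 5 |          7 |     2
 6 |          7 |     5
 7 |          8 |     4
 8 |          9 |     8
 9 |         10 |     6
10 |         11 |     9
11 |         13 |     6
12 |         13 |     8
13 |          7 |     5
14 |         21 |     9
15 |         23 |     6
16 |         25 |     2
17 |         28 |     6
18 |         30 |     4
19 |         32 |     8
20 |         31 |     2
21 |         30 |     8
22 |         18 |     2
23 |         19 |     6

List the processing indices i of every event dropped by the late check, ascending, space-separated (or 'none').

13 22 23

i=0 t=3 v=3: → [0,7); WM=0
i=1 t=3 v=5: → [0,7); WM=0
i=2 t=5 v=5: → [0,7); WM=2
i=3 t=5 v=6: → [0,7); WM=2
i=4 t=6 v=7: → [0,7); WM=3
i=5 t=7 v=2: → [7,14); WM=4
i=6 t=7 v=5: → [7,14); WM=4
i=7 t=8 v=4: → [7,14); WM=5
i=8 t=9 v=8: → [7,14); WM=6
i=9 t=10 v=6: → [7,14); WM=7; [0,7) fires=7
i=10 t=11 v=9: → [7,14); WM=8
i=11 t=13 v=6: → [7,14); WM=10
i=12 t=13 v=8: → [7,14); WM=10
i=13 t=7 v=5: DROP (t<10-2); WM=10
i=14 t=21 v=9: → [21,28); WM=18; [7,14) fires=9
i=15 t=23 v=6: → [21,28); WM=20
i=16 t=25 v=2: → [21,28); WM=22
i=17 t=28 v=6: → [28,35); WM=25
i=18 t=30 v=4: → [28,35); WM=27
i=19 t=32 v=8: → [28,35); WM=29; [21,28) fires=9
i=20 t=31 v=2: → [28,35); WM=29
i=21 t=30 v=8: → [28,35); WM=29
i=22 t=18 v=2: DROP (t<29-2); WM=29
i=23 t=19 v=6: DROP (t<29-2); WM=29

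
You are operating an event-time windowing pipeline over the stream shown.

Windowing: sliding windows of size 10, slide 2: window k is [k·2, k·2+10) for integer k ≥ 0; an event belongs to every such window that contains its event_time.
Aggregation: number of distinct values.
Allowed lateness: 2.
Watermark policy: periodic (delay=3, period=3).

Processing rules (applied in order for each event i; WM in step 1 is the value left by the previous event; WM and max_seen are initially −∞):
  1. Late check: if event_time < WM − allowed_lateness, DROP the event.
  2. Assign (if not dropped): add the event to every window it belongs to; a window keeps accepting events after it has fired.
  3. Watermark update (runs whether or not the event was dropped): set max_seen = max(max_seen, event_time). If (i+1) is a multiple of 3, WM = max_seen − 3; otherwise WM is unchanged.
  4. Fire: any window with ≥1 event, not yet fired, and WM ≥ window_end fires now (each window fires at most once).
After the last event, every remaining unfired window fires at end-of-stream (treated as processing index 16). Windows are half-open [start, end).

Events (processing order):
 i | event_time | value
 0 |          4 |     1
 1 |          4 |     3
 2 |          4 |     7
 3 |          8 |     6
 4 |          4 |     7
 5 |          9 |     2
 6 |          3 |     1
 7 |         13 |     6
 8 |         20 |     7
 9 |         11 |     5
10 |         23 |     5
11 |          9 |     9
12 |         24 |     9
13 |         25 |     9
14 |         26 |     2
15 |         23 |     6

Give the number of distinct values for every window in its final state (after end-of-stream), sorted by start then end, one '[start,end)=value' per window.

i=0 t=4 v=1: → [4,14),[2,12),[0,10); WM=−∞
i=1 t=4 v=3: → [4,14),[2,12),[0,10); WM=−∞
i=2 t=4 v=7: → [4,14),[2,12),[0,10); WM=1
i=3 t=8 v=6: → [8,18),[6,16),[4,14),[2,12),[0,10); WM=1
i=4 t=4 v=7: → [4,14),[2,12),[0,10); WM=1
i=5 t=9 v=2: → [8,18),[6,16),[4,14),[2,12),[0,10); WM=6
i=6 t=3 v=1: DROP (t<6-2); WM=6
i=7 t=13 v=6: → [12,22),[10,20),[8,18),[6,16),[4,14); WM=6
i=8 t=20 v=7: → [20,30),[18,28),[16,26),[14,24),[12,22); WM=17; [0,10) fires=5 [2,12) fires=5 [4,14) fires=5 [6,16) fires=2
i=9 t=11 v=5: DROP (t<17-2); WM=17
i=10 t=23 v=5: → [22,32),[20,30),[18,28),[16,26),[14,24); WM=17
i=11 t=9 v=9: DROP (t<17-2); WM=20; [8,18) fires=2 [10,20) fires=1
i=12 t=24 v=9: → [24,34),[22,32),[20,30),[18,28),[16,26); WM=20
i=13 t=25 v=9: → [24,34),[22,32),[20,30),[18,28),[16,26); WM=20
i=14 t=26 v=2: → [26,36),[24,34),[22,32),[20,30),[18,28); WM=23; [12,22) fires=2
i=15 t=23 v=6: → [22,32),[20,30),[18,28),[16,26),[14,24); WM=23

[0,10)=5 [2,12)=5 [4,14)=5 [6,16)=2 [8,18)=2 [10,20)=1 [12,22)=2 [14,24)=3 [16,26)=4 [18,28)=5 [20,30)=5 [22,32)=4 [24,34)=2 [26,36)=1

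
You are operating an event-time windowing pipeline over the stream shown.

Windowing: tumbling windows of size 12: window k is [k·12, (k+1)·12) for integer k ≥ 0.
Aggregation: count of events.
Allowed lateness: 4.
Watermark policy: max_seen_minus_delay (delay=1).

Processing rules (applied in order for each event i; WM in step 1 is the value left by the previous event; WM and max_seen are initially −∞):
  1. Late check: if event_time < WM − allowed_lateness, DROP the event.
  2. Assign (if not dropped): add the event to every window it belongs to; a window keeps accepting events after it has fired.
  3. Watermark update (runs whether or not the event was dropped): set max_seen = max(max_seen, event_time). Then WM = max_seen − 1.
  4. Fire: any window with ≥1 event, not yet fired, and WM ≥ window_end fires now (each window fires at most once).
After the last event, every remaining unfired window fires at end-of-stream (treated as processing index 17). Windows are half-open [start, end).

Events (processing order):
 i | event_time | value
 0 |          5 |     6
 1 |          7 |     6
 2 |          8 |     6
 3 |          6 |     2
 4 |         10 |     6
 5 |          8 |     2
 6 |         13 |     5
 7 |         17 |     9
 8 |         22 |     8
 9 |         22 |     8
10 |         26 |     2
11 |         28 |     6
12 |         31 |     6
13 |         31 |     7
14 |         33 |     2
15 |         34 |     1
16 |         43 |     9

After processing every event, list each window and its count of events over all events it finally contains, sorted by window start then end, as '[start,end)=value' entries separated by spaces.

i=0 t=5 v=6: → [0,12); WM=4
i=1 t=7 v=6: → [0,12); WM=6
i=2 t=8 v=6: → [0,12); WM=7
i=3 t=6 v=2: → [0,12); WM=7
i=4 t=10 v=6: → [0,12); WM=9
i=5 t=8 v=2: → [0,12); WM=9
i=6 t=13 v=5: → [12,24); WM=12; [0,12) fires=6
i=7 t=17 v=9: → [12,24); WM=16
i=8 t=22 v=8: → [12,24); WM=21
i=9 t=22 v=8: → [12,24); WM=21
i=10 t=26 v=2: → [24,36); WM=25; [12,24) fires=4
i=11 t=28 v=6: → [24,36); WM=27
i=12 t=31 v=6: → [24,36); WM=30
i=13 t=31 v=7: → [24,36); WM=30
i=14 t=33 v=2: → [24,36); WM=32
i=15 t=34 v=1: → [24,36); WM=33
i=16 t=43 v=9: → [36,48); WM=42; [24,36) fires=6

[0,12)=6 [12,24)=4 [24,36)=6 [36,48)=1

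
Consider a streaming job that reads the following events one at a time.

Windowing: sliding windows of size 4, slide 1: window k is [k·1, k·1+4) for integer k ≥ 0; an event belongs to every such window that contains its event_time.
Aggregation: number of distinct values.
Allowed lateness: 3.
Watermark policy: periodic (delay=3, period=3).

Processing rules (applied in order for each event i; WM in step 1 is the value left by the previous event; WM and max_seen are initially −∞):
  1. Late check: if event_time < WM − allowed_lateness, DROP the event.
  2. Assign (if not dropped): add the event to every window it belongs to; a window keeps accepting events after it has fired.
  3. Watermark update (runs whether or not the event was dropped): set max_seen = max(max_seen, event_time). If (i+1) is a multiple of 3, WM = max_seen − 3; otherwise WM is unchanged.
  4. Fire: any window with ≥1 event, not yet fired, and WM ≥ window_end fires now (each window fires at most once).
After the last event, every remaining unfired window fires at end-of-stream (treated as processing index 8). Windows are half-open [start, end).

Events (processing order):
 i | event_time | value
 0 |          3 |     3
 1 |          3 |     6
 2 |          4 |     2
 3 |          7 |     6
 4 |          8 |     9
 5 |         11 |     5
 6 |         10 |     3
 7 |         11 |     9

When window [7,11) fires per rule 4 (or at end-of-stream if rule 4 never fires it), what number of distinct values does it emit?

i=0 t=3 v=3: → [3,7),[2,6),[1,5),[0,4); WM=−∞
i=1 t=3 v=6: → [3,7),[2,6),[1,5),[0,4); WM=−∞
i=2 t=4 v=2: → [4,8),[3,7),[2,6),[1,5); WM=1
i=3 t=7 v=6: → [7,11),[6,10),[5,9),[4,8); WM=1
i=4 t=8 v=9: → [8,12),[7,11),[6,10),[5,9); WM=1
i=5 t=11 v=5: → [11,15),[10,14),[9,13),[8,12); WM=8; [0,4) fires=2 [1,5) fires=3 [2,6) fires=3 [3,7) fires=3 [4,8) fires=2
i=6 t=10 v=3: → [10,14),[9,13),[8,12),[7,11); WM=8
i=7 t=11 v=9: → [11,15),[10,14),[9,13),[8,12); WM=8

3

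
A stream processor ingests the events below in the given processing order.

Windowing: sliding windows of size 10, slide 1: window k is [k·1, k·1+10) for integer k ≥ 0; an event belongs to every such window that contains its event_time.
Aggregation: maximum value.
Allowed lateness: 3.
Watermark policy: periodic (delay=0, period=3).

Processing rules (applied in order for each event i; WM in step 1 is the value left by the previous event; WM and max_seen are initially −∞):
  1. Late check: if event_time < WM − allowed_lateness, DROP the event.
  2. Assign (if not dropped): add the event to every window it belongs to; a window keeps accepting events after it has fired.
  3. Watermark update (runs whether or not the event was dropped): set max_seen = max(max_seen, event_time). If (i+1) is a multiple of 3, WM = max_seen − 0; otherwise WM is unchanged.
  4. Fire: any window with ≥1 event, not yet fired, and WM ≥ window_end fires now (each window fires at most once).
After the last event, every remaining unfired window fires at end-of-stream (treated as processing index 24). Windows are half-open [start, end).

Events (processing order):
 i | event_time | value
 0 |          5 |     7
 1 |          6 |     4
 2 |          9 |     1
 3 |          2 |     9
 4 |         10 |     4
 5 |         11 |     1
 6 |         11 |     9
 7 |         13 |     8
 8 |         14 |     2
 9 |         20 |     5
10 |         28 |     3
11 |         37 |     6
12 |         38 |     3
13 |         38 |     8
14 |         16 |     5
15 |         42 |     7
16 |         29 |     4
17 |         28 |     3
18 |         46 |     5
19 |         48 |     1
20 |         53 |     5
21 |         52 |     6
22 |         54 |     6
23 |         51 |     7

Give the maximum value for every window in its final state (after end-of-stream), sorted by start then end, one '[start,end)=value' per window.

[0,10)=7 [1,11)=7 [2,12)=9 [3,13)=9 [4,14)=9 [5,15)=9 [6,16)=9 [7,17)=9 [8,18)=9 [9,19)=9 [10,20)=9 [11,21)=9 [12,22)=8 [13,23)=8 [14,24)=5 [15,25)=5 [16,26)=5 [17,27)=5 [18,28)=5 [19,29)=5 [20,30)=5 [21,31)=3 [22,32)=3 [23,33)=3 [24,34)=3 [25,35)=3 [26,36)=3 [27,37)=3 [28,38)=6 [29,39)=8 [30,40)=8 [31,41)=8 [32,42)=8 [33,43)=8 [34,44)=8 [35,45)=8 [36,46)=8 [37,47)=8 [38,48)=8 [39,49)=7 [40,50)=7 [41,51)=7 [42,52)=7 [43,53)=7 [44,54)=7 [45,55)=7 [46,56)=7 [47,57)=7 [48,58)=7 [49,59)=7 [50,60)=7 [51,61)=7 [52,62)=6 [53,63)=6 [54,64)=6

i=0 t=5 v=7: → [5,15),[4,14),[3,13),[2,12),[1,11),[0,10); WM=−∞
i=1 t=6 v=4: → [6,16),[5,15),[4,14),[3,13),[2,12),[1,11),[0,10); WM=−∞
i=2 t=9 v=1: → [9,19),[8,18),[7,17),[6,16),[5,15),[4,14),[3,13),[2,12),[1,11),[0,10); WM=9
i=3 t=2 v=9: DROP (t<9-3); WM=9
i=4 t=10 v=4: → [10,20),[9,19),[8,18),[7,17),[6,16),[5,15),[4,14),[3,13),[2,12),[1,11); WM=9
i=5 t=11 v=1: → [11,21),[10,20),[9,19),[8,18),[7,17),[6,16),[5,15),[4,14),[3,13),[2,12); WM=11; [0,10) fires=7 [1,11) fires=7
i=6 t=11 v=9: → [11,21),[10,20),[9,19),[8,18),[7,17),[6,16),[5,15),[4,14),[3,13),[2,12); WM=11
i=7 t=13 v=8: → [13,23),[12,22),[11,21),[10,20),[9,19),[8,18),[7,17),[6,16),[5,15),[4,14); WM=11
i=8 t=14 v=2: → [14,24),[13,23),[12,22),[11,21),[10,20),[9,19),[8,18),[7,17),[6,16),[5,15); WM=14; [2,12) fires=9 [3,13) fires=9 [4,14) fires=9
i=9 t=20 v=5: → [20,30),[19,29),[18,28),[17,27),[16,26),[15,25),[14,24),[13,23),[12,22),[11,21); WM=14
i=10 t=28 v=3: → [28,38),[27,37),[26,36),[25,35),[24,34),[23,33),[22,32),[21,31),[20,30),[19,29); WM=14
i=11 t=37 v=6: → [37,47),[36,46),[35,45),[34,44),[33,43),[32,42),[31,41),[30,40),[29,39),[28,38); WM=37; [5,15) fires=9 [6,16) fires=9 [7,17) fires=9 [8,18) fires=9 [9,19) fires=9 [10,20) fires=9 [11,21) fires=9 [12,22) fires=8 [13,23) fires=8 [14,24) fires=5 [15,25) fires=5 [16,26) fires=5 [17,27) fires=5 [18,28) fires=5 [19,29) fires=5 [20,30) fires=5 [21,31) fires=3 [22,32) fires=3 [23,33) fires=3 [24,34) fires=3 [25,35) fires=3 [26,36) fires=3 [27,37) fires=3
i=12 t=38 v=3: → [38,48),[37,47),[36,46),[35,45),[34,44),[33,43),[32,42),[31,41),[30,40),[29,39); WM=37
i=13 t=38 v=8: → [38,48),[37,47),[36,46),[35,45),[34,44),[33,43),[32,42),[31,41),[30,40),[29,39); WM=37
i=14 t=16 v=5: DROP (t<37-3); WM=38; [28,38) fires=6
i=15 t=42 v=7: → [42,52),[41,51),[40,50),[39,49),[38,48),[37,47),[36,46),[35,45),[34,44),[33,43); WM=38
i=16 t=29 v=4: DROP (t<38-3); WM=38
i=17 t=28 v=3: DROP (t<38-3); WM=42; [29,39) fires=8 [30,40) fires=8 [31,41) fires=8 [32,42) fires=8
i=18 t=46 v=5: → [46,56),[45,55),[44,54),[43,53),[42,52),[41,51),[40,50),[39,49),[38,48),[37,47); WM=42
i=19 t=48 v=1: → [48,58),[47,57),[46,56),[45,55),[44,54),[43,53),[42,52),[41,51),[40,50),[39,49); WM=42
i=20 t=53 v=5: → [53,63),[52,62),[51,61),[50,60),[49,59),[48,58),[47,57),[46,56),[45,55),[44,54); WM=53; [33,43) fires=8 [34,44) fires=8 [35,45) fires=8 [36,46) fires=8 [37,47) fires=8 [38,48) fires=8 [39,49) fires=7 [40,50) fires=7 [41,51) fires=7 [42,52) fires=7 [43,53) fires=5
i=21 t=52 v=6: → [52,62),[51,61),[50,60),[49,59),[48,58),[47,57),[46,56),[45,55),[44,54),[43,53); WM=53
i=22 t=54 v=6: → [54,64),[53,63),[52,62),[51,61),[50,60),[49,59),[48,58),[47,57),[46,56),[45,55); WM=53
i=23 t=51 v=7: → [51,61),[50,60),[49,59),[48,58),[47,57),[46,56),[45,55),[44,54),[43,53),[42,52); WM=54; [44,54) fires=7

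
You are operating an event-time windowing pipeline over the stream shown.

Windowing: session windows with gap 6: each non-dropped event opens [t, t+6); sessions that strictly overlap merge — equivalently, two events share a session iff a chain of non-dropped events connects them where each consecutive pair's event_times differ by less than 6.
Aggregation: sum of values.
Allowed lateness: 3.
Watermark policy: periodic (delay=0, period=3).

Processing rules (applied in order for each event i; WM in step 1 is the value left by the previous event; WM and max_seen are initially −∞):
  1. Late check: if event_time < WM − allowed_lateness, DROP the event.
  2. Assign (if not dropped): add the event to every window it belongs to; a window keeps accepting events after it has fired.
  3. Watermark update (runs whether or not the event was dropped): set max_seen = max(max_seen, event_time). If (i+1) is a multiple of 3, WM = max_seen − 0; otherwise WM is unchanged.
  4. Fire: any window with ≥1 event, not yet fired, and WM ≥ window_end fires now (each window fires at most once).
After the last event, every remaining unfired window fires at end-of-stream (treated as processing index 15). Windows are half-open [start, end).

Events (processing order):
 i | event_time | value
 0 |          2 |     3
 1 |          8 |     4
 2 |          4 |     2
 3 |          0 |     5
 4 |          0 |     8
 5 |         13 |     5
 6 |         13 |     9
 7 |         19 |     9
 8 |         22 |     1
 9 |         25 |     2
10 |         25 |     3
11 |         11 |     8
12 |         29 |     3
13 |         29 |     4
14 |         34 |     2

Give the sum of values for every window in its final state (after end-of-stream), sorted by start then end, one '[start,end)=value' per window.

[2,19)=23 [19,40)=24

i=0 t=2 v=3: → [2,8); WM=−∞
i=1 t=8 v=4: → [8,14); WM=−∞
i=2 t=4 v=2: → [2,14); WM=8
i=3 t=0 v=5: DROP (t<8-3); WM=8
i=4 t=0 v=8: DROP (t<8-3); WM=8
i=5 t=13 v=5: → [2,19); WM=13
i=6 t=13 v=9: → [2,19); WM=13
i=7 t=19 v=9: → [19,25); WM=13
i=8 t=22 v=1: → [19,28); WM=22
i=9 t=25 v=2: → [19,31); WM=22
i=10 t=25 v=3: → [19,31); WM=22
i=11 t=11 v=8: DROP (t<22-3); WM=25
i=12 t=29 v=3: → [19,35); WM=25
i=13 t=29 v=4: → [19,35); WM=25
i=14 t=34 v=2: → [19,40); WM=34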